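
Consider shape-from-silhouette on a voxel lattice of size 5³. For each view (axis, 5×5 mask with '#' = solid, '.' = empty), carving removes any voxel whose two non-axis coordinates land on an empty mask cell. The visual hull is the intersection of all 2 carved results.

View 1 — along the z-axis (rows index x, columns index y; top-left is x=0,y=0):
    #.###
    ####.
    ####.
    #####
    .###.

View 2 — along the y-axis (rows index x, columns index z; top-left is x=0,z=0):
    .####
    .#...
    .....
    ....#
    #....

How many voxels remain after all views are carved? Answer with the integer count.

full grid |V| = 125
  1. axis=2 (XY plane), |mask|=20  ⇒  voxels=100
  2. axis=1 (XZ plane), |mask|=7  ⇒  voxels=28

remaining voxels: 28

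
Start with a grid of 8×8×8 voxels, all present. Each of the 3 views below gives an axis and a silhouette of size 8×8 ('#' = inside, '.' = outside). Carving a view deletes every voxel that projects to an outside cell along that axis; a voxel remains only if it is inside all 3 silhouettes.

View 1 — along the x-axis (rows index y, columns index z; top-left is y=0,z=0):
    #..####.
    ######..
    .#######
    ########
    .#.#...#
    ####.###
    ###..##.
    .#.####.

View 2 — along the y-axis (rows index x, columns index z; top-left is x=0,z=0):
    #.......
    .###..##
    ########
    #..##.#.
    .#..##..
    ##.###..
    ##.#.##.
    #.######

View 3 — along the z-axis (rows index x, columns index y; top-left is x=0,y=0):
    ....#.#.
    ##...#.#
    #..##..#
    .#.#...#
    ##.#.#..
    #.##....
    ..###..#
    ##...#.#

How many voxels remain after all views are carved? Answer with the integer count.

start: 8×8×8 = 512 voxels
carve view 1 (along x, YZ-mask fill 46/64): 368 voxels remain
carve view 2 (along y, XZ-mask fill 38/64): 224 voxels remain
carve view 3 (along z, XY-mask fill 28/64): 103 voxels remain

103 voxels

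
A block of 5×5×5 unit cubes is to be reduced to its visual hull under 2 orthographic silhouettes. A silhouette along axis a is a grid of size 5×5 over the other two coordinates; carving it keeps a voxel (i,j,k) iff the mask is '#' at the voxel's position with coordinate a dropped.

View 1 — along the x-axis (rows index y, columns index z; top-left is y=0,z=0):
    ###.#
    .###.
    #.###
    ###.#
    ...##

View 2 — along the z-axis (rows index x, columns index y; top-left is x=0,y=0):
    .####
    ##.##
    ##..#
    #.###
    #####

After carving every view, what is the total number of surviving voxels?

|visual hull| = 66

before carving: 125 voxels (5×5×5)
V1 x: intersect with YZ mask (17 set) -- 85 left
V2 z: intersect with XY mask (20 set) -- 66 left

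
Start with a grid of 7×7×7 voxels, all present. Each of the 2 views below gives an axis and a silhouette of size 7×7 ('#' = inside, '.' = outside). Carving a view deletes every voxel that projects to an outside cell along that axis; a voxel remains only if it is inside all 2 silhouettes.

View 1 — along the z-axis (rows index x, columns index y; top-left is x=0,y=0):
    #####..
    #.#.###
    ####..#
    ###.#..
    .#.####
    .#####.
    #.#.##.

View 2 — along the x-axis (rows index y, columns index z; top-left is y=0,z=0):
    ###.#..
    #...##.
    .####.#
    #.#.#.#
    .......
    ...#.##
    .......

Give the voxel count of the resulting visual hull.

93 voxels

full grid |V| = 343
V1 z: intersect with XY mask (33 set) -- 231 left
V2 x: intersect with YZ mask (19 set) -- 93 left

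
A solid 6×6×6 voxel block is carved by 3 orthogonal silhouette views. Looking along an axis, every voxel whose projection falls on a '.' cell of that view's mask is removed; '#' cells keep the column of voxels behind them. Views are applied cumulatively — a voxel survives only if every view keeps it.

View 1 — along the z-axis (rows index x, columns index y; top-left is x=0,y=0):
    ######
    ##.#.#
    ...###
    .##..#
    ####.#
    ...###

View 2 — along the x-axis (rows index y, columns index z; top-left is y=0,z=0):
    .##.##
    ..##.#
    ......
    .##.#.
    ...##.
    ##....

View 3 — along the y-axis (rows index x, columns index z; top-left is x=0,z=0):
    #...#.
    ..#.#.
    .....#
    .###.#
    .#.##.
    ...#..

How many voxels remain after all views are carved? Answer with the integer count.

initial block: 6^3 = 216
  1. axis=2 (XY plane), |mask|=24  ⇒  voxels=144
  2. axis=0 (YZ plane), |mask|=14  ⇒  voxels=57
  3. axis=1 (XZ plane), |mask|=13  ⇒  voxels=20

20 voxels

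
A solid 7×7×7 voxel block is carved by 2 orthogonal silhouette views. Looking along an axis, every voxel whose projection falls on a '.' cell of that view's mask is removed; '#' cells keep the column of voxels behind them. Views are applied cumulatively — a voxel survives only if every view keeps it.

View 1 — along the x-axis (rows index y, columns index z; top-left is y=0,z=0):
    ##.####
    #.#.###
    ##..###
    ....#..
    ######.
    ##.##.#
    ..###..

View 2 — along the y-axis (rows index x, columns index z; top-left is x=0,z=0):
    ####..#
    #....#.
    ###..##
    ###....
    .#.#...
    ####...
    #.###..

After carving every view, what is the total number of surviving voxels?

remaining voxels: 104

initial block: 7^3 = 343
[1] x-view keeps 31 columns → grid now 217
[2] y-view keeps 25 columns → grid now 104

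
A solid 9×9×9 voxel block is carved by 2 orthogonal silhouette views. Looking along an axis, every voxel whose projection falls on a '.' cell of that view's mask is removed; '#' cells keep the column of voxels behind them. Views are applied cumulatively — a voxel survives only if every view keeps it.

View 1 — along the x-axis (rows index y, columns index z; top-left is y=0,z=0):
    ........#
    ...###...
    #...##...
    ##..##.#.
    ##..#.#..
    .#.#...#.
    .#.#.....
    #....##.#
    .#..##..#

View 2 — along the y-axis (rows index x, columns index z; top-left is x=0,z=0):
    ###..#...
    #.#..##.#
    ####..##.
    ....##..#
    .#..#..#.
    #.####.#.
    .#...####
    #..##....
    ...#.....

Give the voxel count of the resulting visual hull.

initial block: 9^3 = 729
carve view 1 (along x, YZ-mask fill 29/81): 261 voxels remain
carve view 2 (along y, XZ-mask fill 36/81): 120 voxels remain

voxel count = 120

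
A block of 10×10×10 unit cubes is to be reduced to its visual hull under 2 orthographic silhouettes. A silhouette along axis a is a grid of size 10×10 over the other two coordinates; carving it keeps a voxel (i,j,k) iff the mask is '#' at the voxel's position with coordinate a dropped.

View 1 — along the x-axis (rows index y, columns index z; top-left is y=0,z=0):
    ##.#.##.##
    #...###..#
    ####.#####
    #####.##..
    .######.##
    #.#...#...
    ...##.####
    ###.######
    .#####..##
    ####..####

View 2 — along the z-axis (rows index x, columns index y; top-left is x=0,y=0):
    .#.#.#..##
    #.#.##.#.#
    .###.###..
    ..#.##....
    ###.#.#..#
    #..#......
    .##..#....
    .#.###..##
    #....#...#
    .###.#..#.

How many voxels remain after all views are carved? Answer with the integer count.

before carving: 1000 voxels (10×10×10)
[1] x-view keeps 69 columns → grid now 690
[2] z-view keeps 45 columns → grid now 294

294 voxels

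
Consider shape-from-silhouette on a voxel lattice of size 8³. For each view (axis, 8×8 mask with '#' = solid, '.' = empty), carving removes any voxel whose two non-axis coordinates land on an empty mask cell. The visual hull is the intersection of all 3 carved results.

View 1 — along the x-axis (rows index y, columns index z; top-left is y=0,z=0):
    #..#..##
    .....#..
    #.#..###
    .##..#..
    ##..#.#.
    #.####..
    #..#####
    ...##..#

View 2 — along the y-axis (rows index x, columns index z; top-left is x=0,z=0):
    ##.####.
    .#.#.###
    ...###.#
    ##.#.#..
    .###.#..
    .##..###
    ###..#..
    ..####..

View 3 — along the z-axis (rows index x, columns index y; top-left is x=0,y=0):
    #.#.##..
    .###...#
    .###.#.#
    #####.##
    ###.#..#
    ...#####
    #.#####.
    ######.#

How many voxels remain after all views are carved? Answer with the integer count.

before carving: 512 voxels (8×8×8)
V1 x: intersect with YZ mask (31 set) -- 248 left
V2 y: intersect with XZ mask (36 set) -- 139 left
V3 z: intersect with XY mask (43 set) -- 89 left

89 voxels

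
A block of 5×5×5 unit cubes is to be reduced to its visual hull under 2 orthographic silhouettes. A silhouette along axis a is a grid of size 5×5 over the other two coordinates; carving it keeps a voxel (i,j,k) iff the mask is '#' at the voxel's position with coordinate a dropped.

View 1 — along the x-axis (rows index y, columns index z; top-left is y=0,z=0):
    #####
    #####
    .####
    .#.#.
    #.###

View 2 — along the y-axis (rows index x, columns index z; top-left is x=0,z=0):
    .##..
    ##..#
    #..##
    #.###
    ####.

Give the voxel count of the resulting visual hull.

before carving: 125 voxels (5×5×5)
after view 1 [x-axis, 20 of 25 cells solid] → remaining = 100
after view 2 [y-axis, 16 of 25 cells solid] → remaining = 63

|visual hull| = 63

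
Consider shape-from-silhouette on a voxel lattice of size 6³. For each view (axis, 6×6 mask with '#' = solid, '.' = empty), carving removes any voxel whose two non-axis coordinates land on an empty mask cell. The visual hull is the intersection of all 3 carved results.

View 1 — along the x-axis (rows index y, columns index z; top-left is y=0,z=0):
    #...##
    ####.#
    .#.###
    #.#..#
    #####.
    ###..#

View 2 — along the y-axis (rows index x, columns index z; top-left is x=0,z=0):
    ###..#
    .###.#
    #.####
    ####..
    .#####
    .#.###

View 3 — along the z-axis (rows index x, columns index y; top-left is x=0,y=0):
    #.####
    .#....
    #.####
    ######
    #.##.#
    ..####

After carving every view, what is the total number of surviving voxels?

71 voxels

start: 6×6×6 = 216 voxels
step 1: project along x, AND mask (24/36) → |grid| = 144
step 2: project along y, AND mask (26/36) → |grid| = 104
step 3: project along z, AND mask (25/36) → |grid| = 71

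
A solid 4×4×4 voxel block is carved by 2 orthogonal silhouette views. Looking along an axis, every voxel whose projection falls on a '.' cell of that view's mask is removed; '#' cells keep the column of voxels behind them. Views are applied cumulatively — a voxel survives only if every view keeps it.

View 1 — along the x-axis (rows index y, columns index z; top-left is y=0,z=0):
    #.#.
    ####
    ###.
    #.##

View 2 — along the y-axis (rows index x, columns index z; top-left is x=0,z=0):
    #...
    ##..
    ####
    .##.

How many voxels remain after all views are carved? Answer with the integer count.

start: 4×4×4 = 64 voxels
step 1: project along x, AND mask (12/16) → |grid| = 48
step 2: project along y, AND mask (9/16) → |grid| = 28

28 voxels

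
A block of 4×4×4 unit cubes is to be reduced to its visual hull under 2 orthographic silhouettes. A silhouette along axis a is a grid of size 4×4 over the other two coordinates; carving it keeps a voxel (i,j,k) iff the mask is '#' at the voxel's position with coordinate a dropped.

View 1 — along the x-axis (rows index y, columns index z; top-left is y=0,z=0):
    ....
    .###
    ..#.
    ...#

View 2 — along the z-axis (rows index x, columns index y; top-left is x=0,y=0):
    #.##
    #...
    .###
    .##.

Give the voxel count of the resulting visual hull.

before carving: 64 voxels (4×4×4)
after view 1 [x-axis, 5 of 16 cells solid] → remaining = 20
after view 2 [z-axis, 9 of 16 cells solid] → remaining = 11

|visual hull| = 11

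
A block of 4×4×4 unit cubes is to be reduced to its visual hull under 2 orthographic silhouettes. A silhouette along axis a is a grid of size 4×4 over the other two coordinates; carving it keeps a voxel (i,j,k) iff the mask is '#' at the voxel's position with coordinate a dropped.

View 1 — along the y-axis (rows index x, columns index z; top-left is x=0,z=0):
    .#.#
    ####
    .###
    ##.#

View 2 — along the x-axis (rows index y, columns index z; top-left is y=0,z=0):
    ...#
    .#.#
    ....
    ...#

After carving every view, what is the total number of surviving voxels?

16 voxels

before carving: 64 voxels (4×4×4)
after view 1 [y-axis, 12 of 16 cells solid] → remaining = 48
after view 2 [x-axis, 4 of 16 cells solid] → remaining = 16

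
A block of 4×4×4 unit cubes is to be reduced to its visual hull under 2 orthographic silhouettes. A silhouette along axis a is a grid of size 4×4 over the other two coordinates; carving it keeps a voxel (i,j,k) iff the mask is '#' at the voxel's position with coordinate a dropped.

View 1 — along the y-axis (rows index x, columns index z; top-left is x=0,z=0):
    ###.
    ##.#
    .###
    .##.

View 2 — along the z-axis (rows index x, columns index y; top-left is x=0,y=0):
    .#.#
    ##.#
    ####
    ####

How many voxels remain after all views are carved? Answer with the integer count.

voxel count = 35

start: 4×4×4 = 64 voxels
V1 y: intersect with XZ mask (11 set) -- 44 left
V2 z: intersect with XY mask (13 set) -- 35 left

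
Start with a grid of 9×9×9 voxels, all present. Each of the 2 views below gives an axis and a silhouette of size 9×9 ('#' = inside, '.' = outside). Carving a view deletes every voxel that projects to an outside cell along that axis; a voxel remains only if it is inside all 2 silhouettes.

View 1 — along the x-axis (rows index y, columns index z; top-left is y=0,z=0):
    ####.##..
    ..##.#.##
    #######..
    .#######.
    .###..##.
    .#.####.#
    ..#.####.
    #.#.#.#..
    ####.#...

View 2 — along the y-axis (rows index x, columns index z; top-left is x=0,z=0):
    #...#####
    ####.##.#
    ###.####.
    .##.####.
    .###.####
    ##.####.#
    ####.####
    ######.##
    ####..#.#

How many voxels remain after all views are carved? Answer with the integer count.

full grid |V| = 729
carve view 1 (along x, YZ-mask fill 50/81): 450 voxels remain
carve view 2 (along y, XZ-mask fill 62/81): 349 voxels remain

voxel count = 349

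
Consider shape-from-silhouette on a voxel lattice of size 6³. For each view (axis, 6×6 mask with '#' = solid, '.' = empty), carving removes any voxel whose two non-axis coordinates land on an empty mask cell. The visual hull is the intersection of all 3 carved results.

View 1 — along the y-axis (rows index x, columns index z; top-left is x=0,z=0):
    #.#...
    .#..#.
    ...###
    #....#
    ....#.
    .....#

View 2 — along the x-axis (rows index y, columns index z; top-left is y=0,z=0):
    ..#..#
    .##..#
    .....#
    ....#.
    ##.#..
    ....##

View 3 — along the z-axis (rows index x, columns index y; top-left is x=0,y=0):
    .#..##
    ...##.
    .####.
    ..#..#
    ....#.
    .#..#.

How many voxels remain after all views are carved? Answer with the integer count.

11 voxels

initial block: 6^3 = 216
  1. axis=1 (XZ plane), |mask|=11  ⇒  voxels=66
  2. axis=0 (YZ plane), |mask|=12  ⇒  voxels=25
  3. axis=2 (XY plane), |mask|=14  ⇒  voxels=11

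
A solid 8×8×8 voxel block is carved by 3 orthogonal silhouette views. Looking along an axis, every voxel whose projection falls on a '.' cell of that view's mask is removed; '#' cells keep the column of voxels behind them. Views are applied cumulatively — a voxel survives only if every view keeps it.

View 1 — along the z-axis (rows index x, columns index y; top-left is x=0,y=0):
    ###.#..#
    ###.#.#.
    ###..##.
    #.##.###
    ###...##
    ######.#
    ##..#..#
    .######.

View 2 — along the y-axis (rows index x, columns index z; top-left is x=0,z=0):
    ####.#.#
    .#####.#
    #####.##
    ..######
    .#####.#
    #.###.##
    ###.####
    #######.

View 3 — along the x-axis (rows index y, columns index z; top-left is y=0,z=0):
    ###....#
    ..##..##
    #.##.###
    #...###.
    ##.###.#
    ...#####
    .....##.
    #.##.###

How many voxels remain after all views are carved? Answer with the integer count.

|visual hull| = 161

start: 8×8×8 = 512 voxels
V1 z: intersect with XY mask (43 set) -- 344 left
V2 y: intersect with XZ mask (51 set) -- 273 left
V3 x: intersect with YZ mask (37 set) -- 161 left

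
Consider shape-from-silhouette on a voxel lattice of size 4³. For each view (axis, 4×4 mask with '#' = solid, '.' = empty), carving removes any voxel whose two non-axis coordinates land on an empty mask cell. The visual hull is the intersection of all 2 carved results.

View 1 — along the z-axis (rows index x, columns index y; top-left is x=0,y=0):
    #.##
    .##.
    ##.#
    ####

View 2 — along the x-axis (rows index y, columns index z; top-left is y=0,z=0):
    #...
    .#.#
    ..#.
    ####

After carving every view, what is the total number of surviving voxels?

start: 4×4×4 = 64 voxels
[1] z-view keeps 12 columns → grid now 48
[2] x-view keeps 8 columns → grid now 24

remaining voxels: 24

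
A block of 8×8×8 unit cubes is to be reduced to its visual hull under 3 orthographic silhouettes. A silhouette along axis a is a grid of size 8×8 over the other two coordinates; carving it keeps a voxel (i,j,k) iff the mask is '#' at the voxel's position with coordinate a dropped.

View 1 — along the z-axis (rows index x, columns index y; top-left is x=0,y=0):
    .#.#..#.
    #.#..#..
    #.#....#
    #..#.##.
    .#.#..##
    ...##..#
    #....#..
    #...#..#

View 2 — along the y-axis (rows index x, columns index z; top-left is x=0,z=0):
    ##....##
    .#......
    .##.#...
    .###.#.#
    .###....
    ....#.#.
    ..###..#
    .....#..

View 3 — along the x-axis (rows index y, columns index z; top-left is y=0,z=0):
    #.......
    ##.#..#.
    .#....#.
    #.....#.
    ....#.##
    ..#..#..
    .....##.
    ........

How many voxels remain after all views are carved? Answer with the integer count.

full grid |V| = 512
carve view 1 (along z, XY-mask fill 25/64): 200 voxels remain
carve view 2 (along y, XZ-mask fill 23/64): 73 voxels remain
carve view 3 (along x, YZ-mask fill 16/64): 17 voxels remain

|visual hull| = 17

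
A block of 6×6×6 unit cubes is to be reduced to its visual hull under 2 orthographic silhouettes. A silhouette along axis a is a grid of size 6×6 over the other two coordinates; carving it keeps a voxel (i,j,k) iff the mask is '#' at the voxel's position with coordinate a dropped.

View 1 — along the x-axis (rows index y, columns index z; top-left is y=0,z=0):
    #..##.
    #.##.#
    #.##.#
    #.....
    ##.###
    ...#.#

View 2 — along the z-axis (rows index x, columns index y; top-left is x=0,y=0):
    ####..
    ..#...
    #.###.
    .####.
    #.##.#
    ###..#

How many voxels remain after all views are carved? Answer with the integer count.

start: 6×6×6 = 216 voxels
after view 1 [x-axis, 19 of 36 cells solid] → remaining = 114
after view 2 [z-axis, 21 of 36 cells solid] → remaining = 66

voxel count = 66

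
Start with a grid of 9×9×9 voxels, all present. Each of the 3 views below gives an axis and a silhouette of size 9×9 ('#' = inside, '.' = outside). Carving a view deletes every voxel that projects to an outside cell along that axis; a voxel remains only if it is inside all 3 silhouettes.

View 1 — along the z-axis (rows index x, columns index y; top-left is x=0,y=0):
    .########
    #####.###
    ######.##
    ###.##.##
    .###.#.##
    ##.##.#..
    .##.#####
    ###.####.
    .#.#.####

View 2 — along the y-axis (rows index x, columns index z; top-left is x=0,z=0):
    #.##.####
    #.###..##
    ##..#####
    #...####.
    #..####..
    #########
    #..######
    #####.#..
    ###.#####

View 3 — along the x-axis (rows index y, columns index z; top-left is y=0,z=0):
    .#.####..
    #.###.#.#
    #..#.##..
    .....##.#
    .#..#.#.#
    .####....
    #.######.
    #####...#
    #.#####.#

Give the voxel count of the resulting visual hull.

full grid |V| = 729
[1] z-view keeps 62 columns → grid now 558
[2] y-view keeps 60 columns → grid now 409
[3] x-view keeps 46 columns → grid now 238

|visual hull| = 238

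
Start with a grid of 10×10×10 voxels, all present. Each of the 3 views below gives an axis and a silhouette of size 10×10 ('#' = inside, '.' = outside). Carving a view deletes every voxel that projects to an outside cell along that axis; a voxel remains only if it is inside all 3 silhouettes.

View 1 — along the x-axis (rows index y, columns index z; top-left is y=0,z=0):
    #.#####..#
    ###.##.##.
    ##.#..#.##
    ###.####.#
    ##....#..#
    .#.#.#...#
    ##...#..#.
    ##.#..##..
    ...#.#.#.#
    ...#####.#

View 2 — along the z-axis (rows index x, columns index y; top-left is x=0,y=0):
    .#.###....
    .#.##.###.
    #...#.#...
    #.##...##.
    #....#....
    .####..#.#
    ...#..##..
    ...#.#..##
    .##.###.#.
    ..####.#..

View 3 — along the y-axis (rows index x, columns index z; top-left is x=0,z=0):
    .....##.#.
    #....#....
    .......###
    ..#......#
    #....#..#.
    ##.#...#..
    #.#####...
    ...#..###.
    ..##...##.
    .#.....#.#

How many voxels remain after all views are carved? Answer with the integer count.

voxel count = 82

initial block: 10^3 = 1000
step 1: project along x, AND mask (55/100) → |grid| = 550
step 2: project along z, AND mask (44/100) → |grid| = 242
step 3: project along y, AND mask (34/100) → |grid| = 82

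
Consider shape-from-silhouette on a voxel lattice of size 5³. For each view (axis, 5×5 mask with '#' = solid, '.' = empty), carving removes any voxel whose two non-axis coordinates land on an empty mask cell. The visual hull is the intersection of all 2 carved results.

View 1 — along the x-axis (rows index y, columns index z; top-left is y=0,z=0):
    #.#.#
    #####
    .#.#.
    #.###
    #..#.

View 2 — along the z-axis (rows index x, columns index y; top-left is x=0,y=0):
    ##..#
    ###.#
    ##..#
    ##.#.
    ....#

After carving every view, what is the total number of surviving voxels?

before carving: 125 voxels (5×5×5)
[1] x-view keeps 16 columns → grid now 80
[2] z-view keeps 14 columns → grid now 46

|visual hull| = 46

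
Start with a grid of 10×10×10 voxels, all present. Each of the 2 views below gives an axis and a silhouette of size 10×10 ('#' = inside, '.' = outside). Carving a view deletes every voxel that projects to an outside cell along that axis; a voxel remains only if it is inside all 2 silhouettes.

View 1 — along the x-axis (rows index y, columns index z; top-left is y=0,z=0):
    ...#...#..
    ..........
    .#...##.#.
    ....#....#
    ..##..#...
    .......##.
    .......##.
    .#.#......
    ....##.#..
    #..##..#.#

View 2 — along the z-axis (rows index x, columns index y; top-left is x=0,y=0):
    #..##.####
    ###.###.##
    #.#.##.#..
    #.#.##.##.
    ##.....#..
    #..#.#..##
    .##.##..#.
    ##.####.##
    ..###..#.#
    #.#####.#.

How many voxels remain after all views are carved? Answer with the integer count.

remaining voxels: 152

initial block: 10^3 = 1000
step 1: project along x, AND mask (25/100) → |grid| = 250
step 2: project along z, AND mask (59/100) → |grid| = 152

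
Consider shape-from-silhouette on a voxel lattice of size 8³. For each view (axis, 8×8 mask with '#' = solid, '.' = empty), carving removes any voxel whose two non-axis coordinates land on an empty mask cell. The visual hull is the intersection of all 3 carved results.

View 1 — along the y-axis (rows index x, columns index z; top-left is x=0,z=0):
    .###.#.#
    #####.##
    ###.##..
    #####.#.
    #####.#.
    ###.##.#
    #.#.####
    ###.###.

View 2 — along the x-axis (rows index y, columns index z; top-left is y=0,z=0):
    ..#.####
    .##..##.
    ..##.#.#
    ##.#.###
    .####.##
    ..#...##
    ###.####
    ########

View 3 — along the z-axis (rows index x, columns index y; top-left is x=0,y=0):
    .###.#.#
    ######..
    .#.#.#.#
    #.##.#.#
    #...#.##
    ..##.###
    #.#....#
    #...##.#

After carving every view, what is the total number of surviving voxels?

before carving: 512 voxels (8×8×8)
step 1: project along y, AND mask (47/64) → |grid| = 376
step 2: project along x, AND mask (43/64) → |grid| = 249
step 3: project along z, AND mask (36/64) → |grid| = 141

voxel count = 141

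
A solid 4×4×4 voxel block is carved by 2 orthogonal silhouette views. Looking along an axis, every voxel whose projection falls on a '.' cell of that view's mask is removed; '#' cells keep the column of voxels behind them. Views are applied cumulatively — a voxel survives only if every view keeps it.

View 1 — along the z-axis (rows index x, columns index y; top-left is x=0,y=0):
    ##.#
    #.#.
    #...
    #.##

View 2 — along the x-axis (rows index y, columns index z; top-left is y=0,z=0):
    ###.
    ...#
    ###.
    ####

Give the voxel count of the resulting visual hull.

before carving: 64 voxels (4×4×4)
after view 1 [z-axis, 9 of 16 cells solid] → remaining = 36
after view 2 [x-axis, 11 of 16 cells solid] → remaining = 27

|visual hull| = 27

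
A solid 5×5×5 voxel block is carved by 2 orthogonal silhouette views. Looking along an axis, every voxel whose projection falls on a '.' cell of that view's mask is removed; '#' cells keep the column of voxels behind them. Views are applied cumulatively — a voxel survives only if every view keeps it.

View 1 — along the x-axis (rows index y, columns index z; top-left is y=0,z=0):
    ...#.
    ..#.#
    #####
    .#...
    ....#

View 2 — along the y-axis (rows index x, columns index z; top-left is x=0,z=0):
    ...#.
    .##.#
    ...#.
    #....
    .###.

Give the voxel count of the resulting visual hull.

|visual hull| = 18

initial block: 5^3 = 125
[1] x-view keeps 10 columns → grid now 50
[2] y-view keeps 9 columns → grid now 18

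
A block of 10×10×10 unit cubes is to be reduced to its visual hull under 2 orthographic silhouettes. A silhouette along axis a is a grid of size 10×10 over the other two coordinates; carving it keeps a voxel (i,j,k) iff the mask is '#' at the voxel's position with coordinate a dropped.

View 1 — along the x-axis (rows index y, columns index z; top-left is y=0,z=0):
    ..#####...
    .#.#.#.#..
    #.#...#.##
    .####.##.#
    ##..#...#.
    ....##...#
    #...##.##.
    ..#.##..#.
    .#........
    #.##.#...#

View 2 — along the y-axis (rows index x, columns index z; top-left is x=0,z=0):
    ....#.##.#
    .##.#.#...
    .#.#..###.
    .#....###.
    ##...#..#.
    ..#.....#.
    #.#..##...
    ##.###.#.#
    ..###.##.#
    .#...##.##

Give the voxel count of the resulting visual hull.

start: 10×10×10 = 1000 voxels
step 1: project along x, AND mask (43/100) → |grid| = 430
step 2: project along y, AND mask (45/100) → |grid| = 188

|visual hull| = 188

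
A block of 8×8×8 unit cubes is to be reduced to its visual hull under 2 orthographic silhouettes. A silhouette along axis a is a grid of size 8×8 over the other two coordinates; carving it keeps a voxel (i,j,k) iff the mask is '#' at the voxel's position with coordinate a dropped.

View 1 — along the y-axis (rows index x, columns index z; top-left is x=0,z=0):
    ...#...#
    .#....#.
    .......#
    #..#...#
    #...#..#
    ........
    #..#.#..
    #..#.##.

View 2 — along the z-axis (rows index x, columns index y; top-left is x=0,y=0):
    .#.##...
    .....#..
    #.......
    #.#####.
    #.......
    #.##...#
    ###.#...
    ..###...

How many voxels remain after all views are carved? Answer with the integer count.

54 voxels

initial block: 8^3 = 512
step 1: project along y, AND mask (18/64) → |grid| = 144
step 2: project along z, AND mask (23/64) → |grid| = 54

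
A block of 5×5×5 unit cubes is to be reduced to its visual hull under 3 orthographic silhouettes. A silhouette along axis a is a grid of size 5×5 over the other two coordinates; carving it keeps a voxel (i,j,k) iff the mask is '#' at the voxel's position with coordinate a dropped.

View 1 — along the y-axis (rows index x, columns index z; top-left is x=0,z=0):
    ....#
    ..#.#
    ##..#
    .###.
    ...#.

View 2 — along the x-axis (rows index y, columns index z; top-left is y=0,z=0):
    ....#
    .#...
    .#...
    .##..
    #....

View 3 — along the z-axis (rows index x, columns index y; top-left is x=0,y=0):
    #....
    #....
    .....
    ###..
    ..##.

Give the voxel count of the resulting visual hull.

4 voxels

initial block: 5^3 = 125
  1. axis=1 (XZ plane), |mask|=10  ⇒  voxels=50
  2. axis=0 (YZ plane), |mask|=6  ⇒  voxels=12
  3. axis=2 (XY plane), |mask|=7  ⇒  voxels=4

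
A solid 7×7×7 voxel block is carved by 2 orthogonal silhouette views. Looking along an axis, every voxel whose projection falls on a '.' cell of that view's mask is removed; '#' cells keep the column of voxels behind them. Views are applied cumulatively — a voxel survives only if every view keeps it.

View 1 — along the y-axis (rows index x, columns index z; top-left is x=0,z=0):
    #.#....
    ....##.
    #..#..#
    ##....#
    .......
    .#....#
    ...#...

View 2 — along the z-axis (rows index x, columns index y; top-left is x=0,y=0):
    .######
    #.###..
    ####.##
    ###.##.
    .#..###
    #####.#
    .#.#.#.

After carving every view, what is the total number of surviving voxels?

|visual hull| = 68

initial block: 7^3 = 343
after view 1 [y-axis, 13 of 49 cells solid] → remaining = 91
after view 2 [z-axis, 34 of 49 cells solid] → remaining = 68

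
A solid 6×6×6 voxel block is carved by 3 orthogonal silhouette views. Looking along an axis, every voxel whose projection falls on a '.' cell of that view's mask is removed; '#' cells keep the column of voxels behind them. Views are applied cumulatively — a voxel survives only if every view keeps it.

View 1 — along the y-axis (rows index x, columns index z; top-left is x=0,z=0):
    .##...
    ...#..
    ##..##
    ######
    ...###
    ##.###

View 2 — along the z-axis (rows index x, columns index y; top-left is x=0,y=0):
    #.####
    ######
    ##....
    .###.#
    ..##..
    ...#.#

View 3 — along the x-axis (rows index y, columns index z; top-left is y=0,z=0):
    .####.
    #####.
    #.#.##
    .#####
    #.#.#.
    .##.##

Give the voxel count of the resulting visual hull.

full grid |V| = 216
after view 1 [y-axis, 21 of 36 cells solid] → remaining = 126
after view 2 [z-axis, 21 of 36 cells solid] → remaining = 64
after view 3 [x-axis, 25 of 36 cells solid] → remaining = 46

46 voxels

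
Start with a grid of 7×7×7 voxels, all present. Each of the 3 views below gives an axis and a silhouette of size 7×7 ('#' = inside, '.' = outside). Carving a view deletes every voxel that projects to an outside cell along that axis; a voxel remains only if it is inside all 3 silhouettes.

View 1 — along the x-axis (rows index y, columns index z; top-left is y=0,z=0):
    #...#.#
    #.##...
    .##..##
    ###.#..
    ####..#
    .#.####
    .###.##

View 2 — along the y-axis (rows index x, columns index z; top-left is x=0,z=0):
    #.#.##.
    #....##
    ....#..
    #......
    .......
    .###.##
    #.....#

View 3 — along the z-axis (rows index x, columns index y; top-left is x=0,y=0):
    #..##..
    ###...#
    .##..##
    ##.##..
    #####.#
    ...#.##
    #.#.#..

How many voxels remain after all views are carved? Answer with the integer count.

35 voxels

start: 7×7×7 = 343 voxels
V1 x: intersect with YZ mask (29 set) -- 203 left
V2 y: intersect with XZ mask (16 set) -- 65 left
V3 z: intersect with XY mask (27 set) -- 35 left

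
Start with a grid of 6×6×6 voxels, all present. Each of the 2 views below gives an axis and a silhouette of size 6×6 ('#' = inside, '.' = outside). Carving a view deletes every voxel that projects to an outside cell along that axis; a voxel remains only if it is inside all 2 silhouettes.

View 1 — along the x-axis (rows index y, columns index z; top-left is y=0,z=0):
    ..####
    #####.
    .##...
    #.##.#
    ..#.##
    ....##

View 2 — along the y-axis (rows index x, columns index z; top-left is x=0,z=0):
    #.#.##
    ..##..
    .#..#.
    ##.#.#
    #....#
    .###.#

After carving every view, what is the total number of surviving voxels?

start: 6×6×6 = 216 voxels
[1] x-view keeps 20 columns → grid now 120
[2] y-view keeps 18 columns → grid now 60

|visual hull| = 60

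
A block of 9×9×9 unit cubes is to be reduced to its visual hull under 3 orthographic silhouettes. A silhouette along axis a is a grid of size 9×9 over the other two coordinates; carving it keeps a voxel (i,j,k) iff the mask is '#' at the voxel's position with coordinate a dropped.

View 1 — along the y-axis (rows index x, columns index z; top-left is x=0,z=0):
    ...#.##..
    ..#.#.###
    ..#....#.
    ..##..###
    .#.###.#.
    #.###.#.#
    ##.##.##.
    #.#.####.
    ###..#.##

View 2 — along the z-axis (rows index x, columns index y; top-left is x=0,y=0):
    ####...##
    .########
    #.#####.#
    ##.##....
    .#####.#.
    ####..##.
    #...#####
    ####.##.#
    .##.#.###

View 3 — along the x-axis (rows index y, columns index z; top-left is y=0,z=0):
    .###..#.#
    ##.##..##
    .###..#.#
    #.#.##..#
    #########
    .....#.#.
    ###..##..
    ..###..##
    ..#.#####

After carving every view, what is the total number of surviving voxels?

full grid |V| = 729
V1 y: intersect with XZ mask (44 set) -- 396 left
V2 z: intersect with XY mask (56 set) -- 272 left
V3 x: intersect with YZ mask (48 set) -- 164 left

remaining voxels: 164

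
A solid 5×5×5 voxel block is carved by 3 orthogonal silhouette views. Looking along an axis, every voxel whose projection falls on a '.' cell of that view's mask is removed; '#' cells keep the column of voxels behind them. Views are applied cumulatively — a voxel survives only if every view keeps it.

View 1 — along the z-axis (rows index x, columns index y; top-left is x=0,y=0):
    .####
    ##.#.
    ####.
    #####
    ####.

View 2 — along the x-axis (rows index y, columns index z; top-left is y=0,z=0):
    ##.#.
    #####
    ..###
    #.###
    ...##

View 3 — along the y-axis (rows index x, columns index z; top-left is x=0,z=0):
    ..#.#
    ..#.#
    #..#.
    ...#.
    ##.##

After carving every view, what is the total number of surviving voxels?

before carving: 125 voxels (5×5×5)
[1] z-view keeps 20 columns → grid now 100
[2] x-view keeps 17 columns → grid now 73
[3] y-view keeps 11 columns → grid now 35

voxel count = 35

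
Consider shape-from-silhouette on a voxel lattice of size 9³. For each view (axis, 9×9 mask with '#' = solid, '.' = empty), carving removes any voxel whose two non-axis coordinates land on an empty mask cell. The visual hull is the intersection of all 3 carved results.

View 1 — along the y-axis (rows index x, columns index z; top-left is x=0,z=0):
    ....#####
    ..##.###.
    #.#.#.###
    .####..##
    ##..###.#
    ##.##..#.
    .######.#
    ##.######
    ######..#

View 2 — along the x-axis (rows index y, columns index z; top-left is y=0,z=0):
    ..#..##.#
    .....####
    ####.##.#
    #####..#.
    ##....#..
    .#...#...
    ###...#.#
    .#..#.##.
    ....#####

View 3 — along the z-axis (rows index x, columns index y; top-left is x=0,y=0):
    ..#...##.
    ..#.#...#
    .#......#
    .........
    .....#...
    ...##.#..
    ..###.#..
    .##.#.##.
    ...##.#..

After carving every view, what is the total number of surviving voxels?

remaining voxels: 82

before carving: 729 voxels (9×9×9)
  1. axis=1 (XZ plane), |mask|=55  ⇒  voxels=495
  2. axis=0 (YZ plane), |mask|=40  ⇒  voxels=243
  3. axis=2 (XY plane), |mask|=24  ⇒  voxels=82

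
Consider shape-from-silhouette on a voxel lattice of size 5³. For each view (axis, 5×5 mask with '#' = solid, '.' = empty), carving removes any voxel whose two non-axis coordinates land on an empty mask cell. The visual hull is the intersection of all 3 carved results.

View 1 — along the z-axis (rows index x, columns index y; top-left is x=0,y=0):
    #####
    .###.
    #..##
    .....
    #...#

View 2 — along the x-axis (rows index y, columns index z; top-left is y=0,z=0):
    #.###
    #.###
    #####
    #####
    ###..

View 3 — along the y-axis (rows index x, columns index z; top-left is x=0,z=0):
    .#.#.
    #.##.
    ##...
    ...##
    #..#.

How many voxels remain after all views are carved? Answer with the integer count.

initial block: 5^3 = 125
after view 1 [z-axis, 13 of 25 cells solid] → remaining = 65
after view 2 [x-axis, 21 of 25 cells solid] → remaining = 54
after view 3 [y-axis, 11 of 25 cells solid] → remaining = 24

|visual hull| = 24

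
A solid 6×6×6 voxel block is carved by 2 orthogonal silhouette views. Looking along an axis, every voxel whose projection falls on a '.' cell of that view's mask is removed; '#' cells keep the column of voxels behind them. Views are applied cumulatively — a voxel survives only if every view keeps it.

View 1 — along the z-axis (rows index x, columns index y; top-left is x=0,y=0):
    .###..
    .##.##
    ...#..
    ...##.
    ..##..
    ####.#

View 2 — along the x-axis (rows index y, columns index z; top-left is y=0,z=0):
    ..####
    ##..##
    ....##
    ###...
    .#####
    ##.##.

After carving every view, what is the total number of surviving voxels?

start: 6×6×6 = 216 voxels
  1. axis=2 (XY plane), |mask|=17  ⇒  voxels=102
  2. axis=0 (YZ plane), |mask|=22  ⇒  voxels=57

57 voxels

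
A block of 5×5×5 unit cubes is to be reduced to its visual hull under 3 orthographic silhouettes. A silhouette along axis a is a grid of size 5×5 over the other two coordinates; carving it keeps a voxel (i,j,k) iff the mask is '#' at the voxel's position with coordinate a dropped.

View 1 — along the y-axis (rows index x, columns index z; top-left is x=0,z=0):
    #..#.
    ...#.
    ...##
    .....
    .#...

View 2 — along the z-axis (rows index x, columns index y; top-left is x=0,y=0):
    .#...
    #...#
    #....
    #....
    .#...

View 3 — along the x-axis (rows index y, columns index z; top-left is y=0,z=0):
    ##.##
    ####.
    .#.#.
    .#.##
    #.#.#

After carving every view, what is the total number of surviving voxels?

full grid |V| = 125
step 1: project along y, AND mask (6/25) → |grid| = 30
step 2: project along z, AND mask (6/25) → |grid| = 7
step 3: project along x, AND mask (16/25) → |grid| = 6

remaining voxels: 6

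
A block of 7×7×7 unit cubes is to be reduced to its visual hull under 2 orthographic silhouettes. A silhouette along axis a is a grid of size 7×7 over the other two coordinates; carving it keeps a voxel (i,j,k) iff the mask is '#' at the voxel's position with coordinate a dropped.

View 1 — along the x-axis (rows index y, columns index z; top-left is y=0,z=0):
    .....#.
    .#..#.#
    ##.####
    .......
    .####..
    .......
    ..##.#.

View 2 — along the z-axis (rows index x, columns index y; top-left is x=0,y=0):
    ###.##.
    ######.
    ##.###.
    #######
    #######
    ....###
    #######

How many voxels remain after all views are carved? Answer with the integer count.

|visual hull| = 94

before carving: 343 voxels (7×7×7)
V1 x: intersect with YZ mask (17 set) -- 119 left
V2 z: intersect with XY mask (40 set) -- 94 left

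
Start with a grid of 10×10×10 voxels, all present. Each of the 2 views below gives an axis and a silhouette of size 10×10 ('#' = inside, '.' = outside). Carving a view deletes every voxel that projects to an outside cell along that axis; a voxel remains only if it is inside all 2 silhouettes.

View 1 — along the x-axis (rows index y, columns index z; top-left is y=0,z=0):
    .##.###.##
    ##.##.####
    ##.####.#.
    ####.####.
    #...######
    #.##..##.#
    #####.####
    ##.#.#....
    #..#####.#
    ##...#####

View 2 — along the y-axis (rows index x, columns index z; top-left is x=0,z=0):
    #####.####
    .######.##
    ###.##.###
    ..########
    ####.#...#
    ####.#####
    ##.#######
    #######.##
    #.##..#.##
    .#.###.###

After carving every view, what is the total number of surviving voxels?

initial block: 10^3 = 1000
carve view 1 (along x, YZ-mask fill 70/100): 700 voxels remain
carve view 2 (along y, XZ-mask fill 79/100): 550 voxels remain

550 voxels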